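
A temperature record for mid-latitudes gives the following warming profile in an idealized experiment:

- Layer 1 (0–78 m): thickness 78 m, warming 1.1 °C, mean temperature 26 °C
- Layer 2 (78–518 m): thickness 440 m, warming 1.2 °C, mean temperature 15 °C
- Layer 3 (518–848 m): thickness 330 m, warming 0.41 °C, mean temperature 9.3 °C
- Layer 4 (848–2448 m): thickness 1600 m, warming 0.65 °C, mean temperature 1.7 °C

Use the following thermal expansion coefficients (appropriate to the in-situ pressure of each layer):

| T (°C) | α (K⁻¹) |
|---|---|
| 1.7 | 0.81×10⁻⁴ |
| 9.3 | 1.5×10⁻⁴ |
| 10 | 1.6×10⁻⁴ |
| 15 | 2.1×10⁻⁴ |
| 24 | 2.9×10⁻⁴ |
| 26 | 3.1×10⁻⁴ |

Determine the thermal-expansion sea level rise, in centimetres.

24.2 cm

Layer 1 at 26 °C → α = 3.1×10⁻⁴ K⁻¹
Layer 2 at 15 °C → α = 2.1×10⁻⁴ K⁻¹
Layer 3 at 9.3 °C → α = 1.5×10⁻⁴ K⁻¹
Layer 4 at 1.7 °C → α = 0.81×10⁻⁴ K⁻¹
0–78 m: 78 × 3.1×10⁻⁴ × 1.1 = 0.026598 m
Layer 2: 440 × 2.1×10⁻⁴ × 1.2 = 0.11088 m
Layer 3: 1.5×10⁻⁴ × 330 × 0.41 = 0.020295 m
Layer 4: 0.81×10⁻⁴ × 0.65 × 1600 = 0.08424 m
Δh = 0.026598 + 0.11088 + 0.020295 + 0.08424 = 0.242013 m ≈ 24.2 cm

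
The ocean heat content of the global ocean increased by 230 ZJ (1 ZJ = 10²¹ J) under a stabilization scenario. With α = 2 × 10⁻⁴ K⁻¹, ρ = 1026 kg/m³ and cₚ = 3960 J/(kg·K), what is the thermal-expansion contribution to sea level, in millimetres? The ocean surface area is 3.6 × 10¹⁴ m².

Per unit area: Q = 230×10²¹ / (3.6×10¹⁴) ≈ 6.389×10⁸ J/m²
Δh = αQ/(ρcₚ) = 2×10⁻⁴ × 6.389×10⁸ / (1026 × 3960) ≈ 0.03145 m

about 31 mm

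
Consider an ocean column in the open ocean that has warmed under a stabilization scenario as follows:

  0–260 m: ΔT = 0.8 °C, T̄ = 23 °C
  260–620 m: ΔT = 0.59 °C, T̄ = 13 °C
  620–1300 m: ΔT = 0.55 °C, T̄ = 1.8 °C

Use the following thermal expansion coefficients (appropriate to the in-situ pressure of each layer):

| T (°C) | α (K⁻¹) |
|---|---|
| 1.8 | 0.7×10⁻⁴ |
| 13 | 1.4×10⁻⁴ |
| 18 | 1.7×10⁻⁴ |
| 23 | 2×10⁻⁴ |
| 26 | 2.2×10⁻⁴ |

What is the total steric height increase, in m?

0.0975 m of thermosteric rise

Layer 1 at 23 °C → α = 2×10⁻⁴ K⁻¹
Layer 2 at 13 °C → α = 1.4×10⁻⁴ K⁻¹
Layer 3 at 1.8 °C → α = 0.7×10⁻⁴ K⁻¹
0–260 m: 260 × 2×10⁻⁴ × 0.8 = 0.04160 m
Layer 2: 0.59 × 360 × 1.4×10⁻⁴ = 0.029736 m
620–1300 m: 680 × 0.55 × 0.7×10⁻⁴ = 0.02618 m
Δh = 0.04160 + 0.029736 + 0.02618 = 0.097516 m ≈ 0.0975 m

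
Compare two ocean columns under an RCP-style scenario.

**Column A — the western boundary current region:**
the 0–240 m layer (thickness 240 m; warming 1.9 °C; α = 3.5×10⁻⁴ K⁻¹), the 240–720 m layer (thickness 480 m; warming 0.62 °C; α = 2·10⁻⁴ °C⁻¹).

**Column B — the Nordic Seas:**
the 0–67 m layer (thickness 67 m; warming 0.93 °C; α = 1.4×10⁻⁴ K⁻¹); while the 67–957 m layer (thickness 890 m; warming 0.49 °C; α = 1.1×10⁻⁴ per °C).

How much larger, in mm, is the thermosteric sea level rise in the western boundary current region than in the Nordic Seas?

A 3.5×10⁻⁴ × 240 × 1.9 = 0.15960 m
A 2×10⁻⁴ × 480 × 0.62 = 0.05952 m
A total: 0.21912 m
B 0–67 m: 1.4×10⁻⁴ × 67 × 0.93 = 0.0087234 m
B 890 × 0.49 × 1.1×10⁻⁴ = 0.047971 m
B total: 0.0566944 m
Difference: 0.21912 − 0.0566944 = 0.1624256 m

160 mm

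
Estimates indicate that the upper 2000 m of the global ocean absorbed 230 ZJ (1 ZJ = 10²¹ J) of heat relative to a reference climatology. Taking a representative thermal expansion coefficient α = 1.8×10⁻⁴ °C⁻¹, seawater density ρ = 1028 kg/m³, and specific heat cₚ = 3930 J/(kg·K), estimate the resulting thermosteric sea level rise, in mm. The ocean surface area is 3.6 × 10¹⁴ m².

28.5 mm of thermosteric rise

Per unit area: Q = 230×10²¹ / (3.6×10¹⁴) ≈ 6.389×10⁸ J/m²
Δh = αQ/(ρcₚ) = 1.8×10⁻⁴ × 6.389×10⁸ / (1028 × 3930) ≈ 0.028466 m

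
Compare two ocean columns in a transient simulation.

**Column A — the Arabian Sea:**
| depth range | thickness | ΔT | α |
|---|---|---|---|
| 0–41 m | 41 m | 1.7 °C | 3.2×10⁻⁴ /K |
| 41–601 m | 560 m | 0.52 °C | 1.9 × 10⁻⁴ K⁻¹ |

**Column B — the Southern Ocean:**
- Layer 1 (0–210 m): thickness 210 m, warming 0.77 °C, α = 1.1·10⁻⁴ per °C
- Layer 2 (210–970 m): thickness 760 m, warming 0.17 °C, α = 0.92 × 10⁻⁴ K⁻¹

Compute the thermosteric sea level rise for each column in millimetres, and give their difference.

Δh_A ≈ 77.6 mm, Δh_B ≈ 29.7 mm; difference ≈ 48.0 mm

A 1.7 × 3.2×10⁻⁴ × 41 = 0.022304 m
A Layer 2: 0.52 × 560 × 1.9×10⁻⁴ = 0.055328 m
A total: 0.077632 m
B Layer 1: 0.77 × 210 × 1.1×10⁻⁴ = 0.017787 m
B 760 × 0.17 × 0.92×10⁻⁴ = 0.0118864 m
B total: 0.0296734 m
Difference: 0.077632 − 0.0296734 = 0.0479586 m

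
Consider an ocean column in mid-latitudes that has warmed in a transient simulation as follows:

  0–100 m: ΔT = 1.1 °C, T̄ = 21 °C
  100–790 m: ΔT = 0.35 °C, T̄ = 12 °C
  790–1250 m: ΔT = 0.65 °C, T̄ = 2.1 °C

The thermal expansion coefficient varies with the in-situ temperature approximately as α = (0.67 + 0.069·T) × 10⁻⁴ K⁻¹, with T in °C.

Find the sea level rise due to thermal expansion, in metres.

Layer 1: α = (0.67 + 0.069×21)×10⁻⁴ = 2.119×10⁻⁴ K⁻¹
Layer 2: α = (0.67 + 0.069×12)×10⁻⁴ = 1.498×10⁻⁴ K⁻¹
Layer 3: α = (0.67 + 0.069×2.1)×10⁻⁴ = 0.8149×10⁻⁴ K⁻¹
1.1 × 100 × 2.119×10⁻⁴ = 0.023309 m
100–790 m: 0.35 × 690 × 1.498×10⁻⁴ = 0.0361767 m
Layer 3: 460 × 0.8149×10⁻⁴ × 0.65 = 0.02436551 m
Δh = 0.023309 + 0.0361767 + 0.02436551 = 0.08385121 m

Δh ≈ 0.0839 m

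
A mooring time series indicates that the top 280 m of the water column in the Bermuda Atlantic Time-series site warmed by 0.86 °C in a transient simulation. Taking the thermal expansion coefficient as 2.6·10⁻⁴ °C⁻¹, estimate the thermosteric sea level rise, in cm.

about 6.26 cm

Δh = αΔT·H = 2.6×10⁻⁴ × 0.86 × 280 = 0.062608 m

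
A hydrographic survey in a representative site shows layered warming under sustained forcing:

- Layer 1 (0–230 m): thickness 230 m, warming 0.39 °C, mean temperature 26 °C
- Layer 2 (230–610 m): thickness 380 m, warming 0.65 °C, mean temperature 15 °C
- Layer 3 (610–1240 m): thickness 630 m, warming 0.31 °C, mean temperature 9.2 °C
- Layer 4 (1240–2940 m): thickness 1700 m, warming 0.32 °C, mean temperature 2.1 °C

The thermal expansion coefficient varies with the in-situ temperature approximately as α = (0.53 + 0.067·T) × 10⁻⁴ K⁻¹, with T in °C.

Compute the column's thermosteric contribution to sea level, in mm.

Δh ≈ 117 mm

Layer 1: α = (0.53 + 0.067×26)×10⁻⁴ = 2.272×10⁻⁴ K⁻¹
Layer 2: α = (0.53 + 0.067×15)×10⁻⁴ = 1.535×10⁻⁴ K⁻¹
Layer 3: α = (0.53 + 0.067×9.2)×10⁻⁴ = 1.1464×10⁻⁴ K⁻¹
Layer 4: α = (0.53 + 0.067×2.1)×10⁻⁴ = 0.6707×10⁻⁴ K⁻¹
0–230 m: 230 × 0.39 × 2.272×10⁻⁴ = 0.02037984 m
Layer 2: 380 × 1.535×10⁻⁴ × 0.65 = 0.0379145 m
610–1240 m: 1.1464×10⁻⁴ × 630 × 0.31 = 0.022389192 m
Layer 4: 1700 × 0.32 × 0.6707×10⁻⁴ = 0.03648608 m
Δh = 0.02037984 + 0.0379145 + 0.022389192 + 0.03648608 = 0.117169612 m ≈ 117 mm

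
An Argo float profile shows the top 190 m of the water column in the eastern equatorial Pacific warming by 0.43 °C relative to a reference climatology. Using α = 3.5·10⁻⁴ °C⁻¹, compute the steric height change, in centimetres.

Δh = αΔT·H = 3.5×10⁻⁴ × 0.43 × 190 = 0.028595 m

2.9 cm of thermosteric rise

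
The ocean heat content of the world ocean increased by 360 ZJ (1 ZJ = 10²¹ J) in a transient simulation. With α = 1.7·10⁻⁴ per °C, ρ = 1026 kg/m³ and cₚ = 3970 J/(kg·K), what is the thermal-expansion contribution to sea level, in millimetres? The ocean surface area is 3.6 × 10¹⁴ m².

Per unit area: Q = 360×10²¹ / (3.6×10¹⁴) = 1×10⁹ J/m²
Δh = αQ/(ρcₚ) = 1.7×10⁻⁴ × 1×10⁹ / (1026 × 3970) ≈ 0.041736 m

Δh ≈ 42 mm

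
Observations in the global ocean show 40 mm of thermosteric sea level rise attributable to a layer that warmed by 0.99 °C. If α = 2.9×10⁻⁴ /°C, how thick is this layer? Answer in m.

H = Δh/(αΔT) = 0.04 / (2.9×10⁻⁴ × 0.99) ≈ 139.3 m

about 139 m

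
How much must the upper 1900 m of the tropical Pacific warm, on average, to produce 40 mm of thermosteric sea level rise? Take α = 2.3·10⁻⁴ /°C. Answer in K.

ΔT = Δh/(αH) = 0.04 / (2.3×10⁻⁴ × 1900) ≈ 0.09153 K

0.0915 K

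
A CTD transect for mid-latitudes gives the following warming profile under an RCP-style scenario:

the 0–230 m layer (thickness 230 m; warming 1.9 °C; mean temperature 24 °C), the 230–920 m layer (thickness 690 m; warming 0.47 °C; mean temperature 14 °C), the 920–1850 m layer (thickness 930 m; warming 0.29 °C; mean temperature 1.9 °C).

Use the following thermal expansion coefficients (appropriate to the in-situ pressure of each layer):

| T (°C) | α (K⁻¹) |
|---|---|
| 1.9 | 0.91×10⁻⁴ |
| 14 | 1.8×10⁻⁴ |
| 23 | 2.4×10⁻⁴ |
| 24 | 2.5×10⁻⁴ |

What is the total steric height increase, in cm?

Layer 1 at 24 °C → α = 2.5×10⁻⁴ K⁻¹
Layer 2 at 14 °C → α = 1.8×10⁻⁴ K⁻¹
Layer 3 at 1.9 °C → α = 0.91×10⁻⁴ K⁻¹
230 × 1.9 × 2.5×10⁻⁴ = 0.10925 m
Layer 2: 690 × 1.8×10⁻⁴ × 0.47 = 0.058374 m
0.29 × 930 × 0.91×10⁻⁴ = 0.0245427 m
Δh = 0.10925 + 0.058374 + 0.0245427 = 0.1921667 m

Δh = 19 cm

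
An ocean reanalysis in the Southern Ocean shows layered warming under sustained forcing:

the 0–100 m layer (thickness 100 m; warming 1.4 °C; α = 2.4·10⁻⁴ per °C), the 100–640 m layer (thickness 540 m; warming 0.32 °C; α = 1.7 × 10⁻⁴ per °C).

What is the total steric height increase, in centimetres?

6.30 cm of thermosteric rise

0–100 m: 100 × 2.4×10⁻⁴ × 1.4 = 0.03360 m
0.32 × 1.7×10⁻⁴ × 540 = 0.029376 m
Δh = 0.03360 + 0.029376 = 0.062976 m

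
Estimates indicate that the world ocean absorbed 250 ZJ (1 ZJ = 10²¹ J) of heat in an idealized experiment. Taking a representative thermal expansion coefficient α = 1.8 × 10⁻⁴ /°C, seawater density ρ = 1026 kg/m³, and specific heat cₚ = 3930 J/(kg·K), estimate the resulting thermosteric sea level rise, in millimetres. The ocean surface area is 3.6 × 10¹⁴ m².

about 31 mm

Per unit area: Q = 250×10²¹ / (3.6×10¹⁴) ≈ 6.944×10⁸ J/m²
Δh = αQ/(ρcₚ) = 1.8×10⁻⁴ × 6.944×10⁸ / (1026 × 3930) ≈ 0.030999 m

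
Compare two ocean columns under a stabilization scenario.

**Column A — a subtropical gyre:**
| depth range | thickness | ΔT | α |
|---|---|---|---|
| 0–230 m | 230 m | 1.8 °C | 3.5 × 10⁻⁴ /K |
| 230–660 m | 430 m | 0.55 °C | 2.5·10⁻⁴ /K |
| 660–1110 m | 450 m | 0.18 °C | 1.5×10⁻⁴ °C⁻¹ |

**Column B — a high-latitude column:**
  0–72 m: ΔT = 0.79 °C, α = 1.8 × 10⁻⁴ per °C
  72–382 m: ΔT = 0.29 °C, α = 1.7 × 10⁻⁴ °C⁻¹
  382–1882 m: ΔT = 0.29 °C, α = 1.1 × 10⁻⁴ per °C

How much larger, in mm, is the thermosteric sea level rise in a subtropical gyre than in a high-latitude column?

Δh_A − Δh_B ≈ 140 mm

A Layer 1: 3.5×10⁻⁴ × 1.8 × 230 = 0.14490 m
A 0.55 × 2.5×10⁻⁴ × 430 = 0.059125 m
A Layer 3: 450 × 0.18 × 1.5×10⁻⁴ = 0.01215 m
A total: 0.216175 m
B 0.79 × 72 × 1.8×10⁻⁴ = 0.0102384 m
B 0.29 × 310 × 1.7×10⁻⁴ = 0.015283 m
B 382–1882 m: 1500 × 0.29 × 1.1×10⁻⁴ = 0.04785 m
B total: 0.0733714 m
Difference: 0.216175 − 0.0733714 = 0.1428036 m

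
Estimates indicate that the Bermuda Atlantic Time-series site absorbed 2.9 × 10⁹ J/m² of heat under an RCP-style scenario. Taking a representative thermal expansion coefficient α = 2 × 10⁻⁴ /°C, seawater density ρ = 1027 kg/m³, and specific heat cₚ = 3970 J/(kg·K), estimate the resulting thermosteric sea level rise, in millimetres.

about 142 mm

Δh = αQ/(ρcₚ) = 2×10⁻⁴ × 2.9×10⁹ / (1027 × 3970) ≈ 0.14225 m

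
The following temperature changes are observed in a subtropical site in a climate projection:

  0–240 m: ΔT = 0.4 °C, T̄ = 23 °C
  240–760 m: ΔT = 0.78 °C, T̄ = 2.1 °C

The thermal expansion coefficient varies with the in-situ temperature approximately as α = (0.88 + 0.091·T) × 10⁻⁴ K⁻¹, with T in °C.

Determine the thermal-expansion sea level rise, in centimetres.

Layer 1: α = (0.88 + 0.091×23)×10⁻⁴ = 2.973×10⁻⁴ K⁻¹
Layer 2: α = (0.88 + 0.091×2.1)×10⁻⁴ = 1.0711×10⁻⁴ K⁻¹
Layer 1: 0.4 × 240 × 2.973×10⁻⁴ = 0.0285408 m
0.78 × 1.0711×10⁻⁴ × 520 = 0.043443816 m
Δh = 0.0285408 + 0.043443816 = 0.071984616 m

Δh = 7.20 cm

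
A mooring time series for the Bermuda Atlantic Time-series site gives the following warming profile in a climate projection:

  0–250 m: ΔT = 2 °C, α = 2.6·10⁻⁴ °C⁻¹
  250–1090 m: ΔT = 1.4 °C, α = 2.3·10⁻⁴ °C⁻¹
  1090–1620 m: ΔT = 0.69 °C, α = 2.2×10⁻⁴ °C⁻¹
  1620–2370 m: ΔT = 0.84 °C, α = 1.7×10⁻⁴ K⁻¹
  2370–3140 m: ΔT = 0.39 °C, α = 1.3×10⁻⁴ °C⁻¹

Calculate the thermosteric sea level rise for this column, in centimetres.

63 cm of thermosteric rise

Layer 1: 250 × 2.6×10⁻⁴ × 2 = 0.13000 m
Layer 2: 2.3×10⁻⁴ × 840 × 1.4 = 0.27048 m
1090–1620 m: 2.2×10⁻⁴ × 0.69 × 530 = 0.080454 m
Layer 4: 0.84 × 750 × 1.7×10⁻⁴ = 0.10710 m
Layer 5: 770 × 0.39 × 1.3×10⁻⁴ = 0.039039 m
Δh = 0.13000 + 0.27048 + 0.080454 + 0.10710 + 0.039039 = 0.627073 m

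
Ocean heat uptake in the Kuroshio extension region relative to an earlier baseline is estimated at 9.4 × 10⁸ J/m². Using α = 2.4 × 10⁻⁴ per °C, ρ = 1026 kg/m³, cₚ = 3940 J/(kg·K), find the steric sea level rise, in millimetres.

55.8 mm of thermosteric rise

Δh = αQ/(ρcₚ) = 2.4×10⁻⁴ × 9.4×10⁸ / (1026 × 3940) ≈ 0.055808 m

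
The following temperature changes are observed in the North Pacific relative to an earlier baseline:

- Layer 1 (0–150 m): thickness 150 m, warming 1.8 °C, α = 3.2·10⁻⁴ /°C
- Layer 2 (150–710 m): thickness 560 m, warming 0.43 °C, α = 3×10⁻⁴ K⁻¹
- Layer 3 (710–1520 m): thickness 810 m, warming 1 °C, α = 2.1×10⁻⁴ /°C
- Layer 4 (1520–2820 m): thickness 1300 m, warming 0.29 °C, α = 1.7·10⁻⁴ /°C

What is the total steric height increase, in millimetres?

about 393 mm

Layer 1: 150 × 1.8 × 3.2×10⁻⁴ = 0.08640 m
150–710 m: 0.43 × 3×10⁻⁴ × 560 = 0.07224 m
Layer 3: 810 × 1 × 2.1×10⁻⁴ = 0.17010 m
Layer 4: 1.7×10⁻⁴ × 1300 × 0.29 = 0.06409 m
Δh = 0.08640 + 0.07224 + 0.17010 + 0.06409 = 0.39283 m ≈ 393 mm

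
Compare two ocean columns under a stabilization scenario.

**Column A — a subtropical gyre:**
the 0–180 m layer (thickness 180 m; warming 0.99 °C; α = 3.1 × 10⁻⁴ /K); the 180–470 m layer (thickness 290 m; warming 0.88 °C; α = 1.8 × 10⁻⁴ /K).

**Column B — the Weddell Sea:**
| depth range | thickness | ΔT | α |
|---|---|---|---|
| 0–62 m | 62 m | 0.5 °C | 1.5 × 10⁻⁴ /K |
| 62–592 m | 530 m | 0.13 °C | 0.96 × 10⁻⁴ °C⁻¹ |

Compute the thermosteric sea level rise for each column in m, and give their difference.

A: 0.101 m; B: 0.0113 m; difference 0.0899 m

A Layer 1: 0.99 × 180 × 3.1×10⁻⁴ = 0.055242 m
A Layer 2: 0.88 × 290 × 1.8×10⁻⁴ = 0.045936 m
A total: 0.101178 m
B 0–62 m: 62 × 1.5×10⁻⁴ × 0.5 = 0.00465 m
B 0.96×10⁻⁴ × 0.13 × 530 = 0.0066144 m
B total: 0.0112644 m
Difference: 0.101178 − 0.0112644 = 0.0899136 m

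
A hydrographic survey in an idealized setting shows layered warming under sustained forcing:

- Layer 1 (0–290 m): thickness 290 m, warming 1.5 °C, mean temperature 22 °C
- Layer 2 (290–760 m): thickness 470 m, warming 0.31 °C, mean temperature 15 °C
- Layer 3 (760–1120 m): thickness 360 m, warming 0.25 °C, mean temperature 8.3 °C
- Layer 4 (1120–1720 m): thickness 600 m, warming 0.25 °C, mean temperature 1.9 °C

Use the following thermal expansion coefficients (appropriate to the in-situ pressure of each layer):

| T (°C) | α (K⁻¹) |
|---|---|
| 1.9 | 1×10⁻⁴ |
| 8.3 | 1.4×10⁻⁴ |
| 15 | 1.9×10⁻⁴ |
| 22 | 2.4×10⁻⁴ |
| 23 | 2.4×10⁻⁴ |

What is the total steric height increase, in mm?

160 mm of thermosteric rise

Layer 1 at 22 °C → α = 2.4×10⁻⁴ K⁻¹
Layer 2 at 15 °C → α = 1.9×10⁻⁴ K⁻¹
Layer 3 at 8.3 °C → α = 1.4×10⁻⁴ K⁻¹
Layer 4 at 1.9 °C → α = 1×10⁻⁴ K⁻¹
Layer 1: 1.5 × 2.4×10⁻⁴ × 290 = 0.10440 m
290–760 m: 470 × 0.31 × 1.9×10⁻⁴ = 0.027683 m
760–1120 m: 360 × 1.4×10⁻⁴ × 0.25 = 0.01260 m
600 × 0.25 × 1×10⁻⁴ = 0.01500 m
Δh = 0.10440 + 0.027683 + 0.01260 + 0.01500 = 0.159683 m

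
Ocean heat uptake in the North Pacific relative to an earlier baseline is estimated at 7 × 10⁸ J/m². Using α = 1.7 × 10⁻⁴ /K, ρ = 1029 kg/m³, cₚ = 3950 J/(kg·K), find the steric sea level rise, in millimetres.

29.3 mm

Δh = αQ/(ρcₚ) = 1.7×10⁻⁴ × 7×10⁸ / (1029 × 3950) ≈ 0.029278 m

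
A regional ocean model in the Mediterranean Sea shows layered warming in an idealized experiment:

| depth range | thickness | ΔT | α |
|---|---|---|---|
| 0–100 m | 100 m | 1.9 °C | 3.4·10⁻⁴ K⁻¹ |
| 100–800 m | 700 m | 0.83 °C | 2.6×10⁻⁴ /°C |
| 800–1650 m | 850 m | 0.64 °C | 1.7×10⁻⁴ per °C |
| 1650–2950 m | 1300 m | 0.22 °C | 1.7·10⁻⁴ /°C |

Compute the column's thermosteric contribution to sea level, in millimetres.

360 mm of thermosteric rise

0–100 m: 1.9 × 100 × 3.4×10⁻⁴ = 0.06460 m
700 × 2.6×10⁻⁴ × 0.83 = 0.15106 m
800–1650 m: 0.64 × 1.7×10⁻⁴ × 850 = 0.09248 m
1.7×10⁻⁴ × 1300 × 0.22 = 0.04862 m
Δh = 0.06460 + 0.15106 + 0.09248 + 0.04862 = 0.35676 m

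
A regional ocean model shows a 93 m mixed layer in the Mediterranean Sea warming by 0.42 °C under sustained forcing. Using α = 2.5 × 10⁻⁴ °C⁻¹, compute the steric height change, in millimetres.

Δh = αΔT·H = 2.5×10⁻⁴ × 0.42 × 93 = 0.009765 m

Δh ≈ 9.77 mm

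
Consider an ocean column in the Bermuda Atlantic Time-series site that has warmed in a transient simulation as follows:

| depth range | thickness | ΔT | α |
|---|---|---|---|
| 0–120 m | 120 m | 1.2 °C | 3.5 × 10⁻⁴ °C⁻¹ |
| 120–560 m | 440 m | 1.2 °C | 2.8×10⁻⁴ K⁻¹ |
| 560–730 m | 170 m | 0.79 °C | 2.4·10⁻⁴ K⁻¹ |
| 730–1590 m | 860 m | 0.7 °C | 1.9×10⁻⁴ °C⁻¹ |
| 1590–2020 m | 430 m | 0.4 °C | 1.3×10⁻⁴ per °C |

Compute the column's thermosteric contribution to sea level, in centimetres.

Layer 1: 120 × 3.5×10⁻⁴ × 1.2 = 0.05040 m
120–560 m: 2.8×10⁻⁴ × 1.2 × 440 = 0.14784 m
560–730 m: 0.79 × 2.4×10⁻⁴ × 170 = 0.032232 m
Layer 4: 860 × 0.7 × 1.9×10⁻⁴ = 0.11438 m
Layer 5: 0.4 × 1.3×10⁻⁴ × 430 = 0.02236 m
Δh = 0.05040 + 0.14784 + 0.032232 + 0.11438 + 0.02236 = 0.367212 m ≈ 37 cm

Δh ≈ 37 cm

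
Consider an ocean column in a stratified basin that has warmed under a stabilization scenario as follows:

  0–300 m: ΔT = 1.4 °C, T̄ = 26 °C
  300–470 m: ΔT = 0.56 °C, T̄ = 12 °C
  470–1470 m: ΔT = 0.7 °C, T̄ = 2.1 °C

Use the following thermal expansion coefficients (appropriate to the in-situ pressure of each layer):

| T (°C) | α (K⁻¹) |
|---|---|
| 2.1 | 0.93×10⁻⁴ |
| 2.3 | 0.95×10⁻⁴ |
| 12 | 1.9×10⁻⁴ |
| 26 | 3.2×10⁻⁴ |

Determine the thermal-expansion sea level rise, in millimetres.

220 mm

Layer 1 at 26 °C → α = 3.2×10⁻⁴ K⁻¹
Layer 2 at 12 °C → α = 1.9×10⁻⁴ K⁻¹
Layer 3 at 2.1 °C → α = 0.93×10⁻⁴ K⁻¹
0–300 m: 1.4 × 3.2×10⁻⁴ × 300 = 0.13440 m
300–470 m: 1.9×10⁻⁴ × 0.56 × 170 = 0.018088 m
470–1470 m: 0.7 × 1000 × 0.93×10⁻⁴ = 0.06510 m
Δh = 0.13440 + 0.018088 + 0.06510 = 0.217588 m ≈ 220 mm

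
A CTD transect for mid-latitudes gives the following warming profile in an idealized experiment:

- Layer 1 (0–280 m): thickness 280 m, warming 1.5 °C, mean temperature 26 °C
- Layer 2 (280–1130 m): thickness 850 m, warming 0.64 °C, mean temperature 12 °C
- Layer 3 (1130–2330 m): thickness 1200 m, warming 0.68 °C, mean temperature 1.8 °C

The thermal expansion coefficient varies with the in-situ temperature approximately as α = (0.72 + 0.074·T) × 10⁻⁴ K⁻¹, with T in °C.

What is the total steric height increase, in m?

Layer 1: α = (0.72 + 0.074×26)×10⁻⁴ = 2.644×10⁻⁴ K⁻¹
Layer 2: α = (0.72 + 0.074×12)×10⁻⁴ = 1.608×10⁻⁴ K⁻¹
Layer 3: α = (0.72 + 0.074×1.8)×10⁻⁴ = 0.8532×10⁻⁴ K⁻¹
1.5 × 2.644×10⁻⁴ × 280 = 0.111048 m
Layer 2: 850 × 0.64 × 1.608×10⁻⁴ = 0.0874752 m
0.68 × 1200 × 0.8532×10⁻⁴ = 0.06962112 m
Δh = 0.111048 + 0.0874752 + 0.06962112 = 0.26814432 m

about 0.268 m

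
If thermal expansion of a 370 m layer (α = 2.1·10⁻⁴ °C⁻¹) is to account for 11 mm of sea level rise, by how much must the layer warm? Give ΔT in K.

0.142 K

ΔT = Δh/(αH) = 0.011 / (2.1×10⁻⁴ × 370) ≈ 0.1416 K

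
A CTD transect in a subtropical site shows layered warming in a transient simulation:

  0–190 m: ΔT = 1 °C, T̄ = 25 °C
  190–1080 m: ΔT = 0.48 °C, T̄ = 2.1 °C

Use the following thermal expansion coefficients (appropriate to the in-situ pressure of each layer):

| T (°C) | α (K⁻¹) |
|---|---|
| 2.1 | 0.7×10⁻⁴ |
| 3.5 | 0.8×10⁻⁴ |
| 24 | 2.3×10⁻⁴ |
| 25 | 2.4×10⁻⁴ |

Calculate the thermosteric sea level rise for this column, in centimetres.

Layer 1 at 25 °C → α = 2.4×10⁻⁴ K⁻¹
Layer 2 at 2.1 °C → α = 0.7×10⁻⁴ K⁻¹
Layer 1: 190 × 1 × 2.4×10⁻⁴ = 0.04560 m
Layer 2: 890 × 0.7×10⁻⁴ × 0.48 = 0.029904 m
Δh = 0.04560 + 0.029904 = 0.075504 m

Δh = 7.6 cm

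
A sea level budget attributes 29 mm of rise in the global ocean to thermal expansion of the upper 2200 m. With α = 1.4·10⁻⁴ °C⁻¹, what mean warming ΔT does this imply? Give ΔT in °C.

0.0942 °C

ΔT = Δh/(αH) = 0.029 / (1.4×10⁻⁴ × 2200) ≈ 0.09416 °C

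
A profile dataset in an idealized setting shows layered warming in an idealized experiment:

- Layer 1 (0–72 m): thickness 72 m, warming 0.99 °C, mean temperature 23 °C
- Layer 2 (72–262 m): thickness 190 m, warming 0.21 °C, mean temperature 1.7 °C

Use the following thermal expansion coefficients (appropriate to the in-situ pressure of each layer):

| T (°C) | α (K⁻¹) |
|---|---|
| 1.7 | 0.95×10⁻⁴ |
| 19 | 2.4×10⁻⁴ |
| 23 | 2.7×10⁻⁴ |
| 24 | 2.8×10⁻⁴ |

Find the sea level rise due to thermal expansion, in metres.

about 0.023 m

Layer 1 at 23 °C → α = 2.7×10⁻⁴ K⁻¹
Layer 2 at 1.7 °C → α = 0.95×10⁻⁴ K⁻¹
0–72 m: 72 × 0.99 × 2.7×10⁻⁴ = 0.0192456 m
0.21 × 0.95×10⁻⁴ × 190 = 0.0037905 m
Δh = 0.0192456 + 0.0037905 = 0.0230361 m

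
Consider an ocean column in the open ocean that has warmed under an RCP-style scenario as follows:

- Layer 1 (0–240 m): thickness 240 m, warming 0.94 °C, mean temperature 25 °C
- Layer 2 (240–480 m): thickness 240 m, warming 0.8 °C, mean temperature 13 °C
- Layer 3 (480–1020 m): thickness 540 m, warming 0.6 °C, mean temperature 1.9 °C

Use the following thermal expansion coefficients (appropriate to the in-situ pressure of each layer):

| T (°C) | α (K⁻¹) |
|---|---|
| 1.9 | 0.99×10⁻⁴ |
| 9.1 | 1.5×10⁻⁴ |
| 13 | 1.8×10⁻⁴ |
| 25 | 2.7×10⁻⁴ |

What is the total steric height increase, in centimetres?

about 12.8 cm

Layer 1 at 25 °C → α = 2.7×10⁻⁴ K⁻¹
Layer 2 at 13 °C → α = 1.8×10⁻⁴ K⁻¹
Layer 3 at 1.9 °C → α = 0.99×10⁻⁴ K⁻¹
2.7×10⁻⁴ × 240 × 0.94 = 0.060912 m
Layer 2: 0.8 × 1.8×10⁻⁴ × 240 = 0.03456 m
Layer 3: 540 × 0.6 × 0.99×10⁻⁴ = 0.032076 m
Δh = 0.060912 + 0.03456 + 0.032076 = 0.127548 m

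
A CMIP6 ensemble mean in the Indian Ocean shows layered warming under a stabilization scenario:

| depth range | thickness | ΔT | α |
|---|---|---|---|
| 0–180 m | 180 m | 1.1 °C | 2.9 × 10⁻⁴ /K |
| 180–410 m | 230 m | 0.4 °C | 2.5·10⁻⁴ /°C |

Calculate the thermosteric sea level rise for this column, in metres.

180 × 1.1 × 2.9×10⁻⁴ = 0.05742 m
180–410 m: 0.4 × 2.5×10⁻⁴ × 230 = 0.02300 m
Δh = 0.05742 + 0.02300 = 0.08042 m ≈ 0.080 m

0.080 m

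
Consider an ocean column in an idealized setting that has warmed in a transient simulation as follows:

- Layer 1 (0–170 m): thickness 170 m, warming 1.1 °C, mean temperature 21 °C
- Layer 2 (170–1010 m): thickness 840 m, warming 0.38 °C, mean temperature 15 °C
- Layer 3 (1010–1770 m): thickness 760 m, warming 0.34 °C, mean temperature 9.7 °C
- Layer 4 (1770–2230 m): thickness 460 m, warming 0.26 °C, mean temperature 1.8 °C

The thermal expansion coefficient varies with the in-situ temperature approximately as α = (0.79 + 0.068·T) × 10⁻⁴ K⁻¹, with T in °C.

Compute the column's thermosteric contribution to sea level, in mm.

150 mm

Layer 1: α = (0.79 + 0.068×21)×10⁻⁴ = 2.218×10⁻⁴ K⁻¹
Layer 2: α = (0.79 + 0.068×15)×10⁻⁴ = 1.81×10⁻⁴ K⁻¹
Layer 3: α = (0.79 + 0.068×9.7)×10⁻⁴ = 1.4496×10⁻⁴ K⁻¹
Layer 4: α = (0.79 + 0.068×1.8)×10⁻⁴ = 0.9124×10⁻⁴ K⁻¹
170 × 1.1 × 2.218×10⁻⁴ = 0.0414766 m
840 × 0.38 × 1.81×10⁻⁴ = 0.0577752 m
Layer 3: 0.34 × 760 × 1.4496×10⁻⁴ = 0.037457664 m
1770–2230 m: 0.9124×10⁻⁴ × 0.26 × 460 = 0.010912304 m
Δh = 0.0414766 + 0.0577752 + 0.037457664 + 0.010912304 = 0.147621768 m ≈ 150 mm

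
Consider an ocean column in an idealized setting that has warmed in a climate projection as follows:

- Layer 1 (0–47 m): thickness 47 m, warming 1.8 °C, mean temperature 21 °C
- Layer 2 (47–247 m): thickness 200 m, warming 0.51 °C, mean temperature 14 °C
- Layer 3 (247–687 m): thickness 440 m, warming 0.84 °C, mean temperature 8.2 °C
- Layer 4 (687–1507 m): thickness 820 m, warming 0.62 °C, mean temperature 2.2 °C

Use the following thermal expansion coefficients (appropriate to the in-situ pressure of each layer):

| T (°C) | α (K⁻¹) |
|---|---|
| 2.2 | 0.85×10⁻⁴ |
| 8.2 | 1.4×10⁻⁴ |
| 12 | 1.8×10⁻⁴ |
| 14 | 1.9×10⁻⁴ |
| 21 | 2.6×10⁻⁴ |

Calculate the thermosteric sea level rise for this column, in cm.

about 13.6 cm

Layer 1 at 21 °C → α = 2.6×10⁻⁴ K⁻¹
Layer 2 at 14 °C → α = 1.9×10⁻⁴ K⁻¹
Layer 3 at 8.2 °C → α = 1.4×10⁻⁴ K⁻¹
Layer 4 at 2.2 °C → α = 0.85×10⁻⁴ K⁻¹
0–47 m: 47 × 2.6×10⁻⁴ × 1.8 = 0.021996 m
47–247 m: 1.9×10⁻⁴ × 0.51 × 200 = 0.01938 m
440 × 0.84 × 1.4×10⁻⁴ = 0.051744 m
687–1507 m: 0.85×10⁻⁴ × 820 × 0.62 = 0.043214 m
Δh = 0.021996 + 0.01938 + 0.051744 + 0.043214 = 0.136334 m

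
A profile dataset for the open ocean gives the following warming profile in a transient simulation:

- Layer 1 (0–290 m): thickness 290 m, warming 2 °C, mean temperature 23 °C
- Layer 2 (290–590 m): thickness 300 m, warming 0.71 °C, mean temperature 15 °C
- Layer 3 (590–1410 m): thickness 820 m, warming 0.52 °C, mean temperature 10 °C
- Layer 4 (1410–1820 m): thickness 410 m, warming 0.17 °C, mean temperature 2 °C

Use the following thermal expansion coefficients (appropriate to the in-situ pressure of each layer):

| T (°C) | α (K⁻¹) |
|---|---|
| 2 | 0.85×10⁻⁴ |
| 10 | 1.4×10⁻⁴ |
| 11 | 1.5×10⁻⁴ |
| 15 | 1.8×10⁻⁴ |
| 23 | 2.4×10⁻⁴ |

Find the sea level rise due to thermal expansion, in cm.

Δh = 24 cm

Layer 1 at 23 °C → α = 2.4×10⁻⁴ K⁻¹
Layer 2 at 15 °C → α = 1.8×10⁻⁴ K⁻¹
Layer 3 at 10 °C → α = 1.4×10⁻⁴ K⁻¹
Layer 4 at 2 °C → α = 0.85×10⁻⁴ K⁻¹
0–290 m: 2 × 2.4×10⁻⁴ × 290 = 0.13920 m
290–590 m: 300 × 0.71 × 1.8×10⁻⁴ = 0.03834 m
820 × 1.4×10⁻⁴ × 0.52 = 0.059696 m
Layer 4: 0.85×10⁻⁴ × 410 × 0.17 = 0.0059245 m
Δh = 0.13920 + 0.03834 + 0.059696 + 0.0059245 = 0.2431605 m ≈ 24 cm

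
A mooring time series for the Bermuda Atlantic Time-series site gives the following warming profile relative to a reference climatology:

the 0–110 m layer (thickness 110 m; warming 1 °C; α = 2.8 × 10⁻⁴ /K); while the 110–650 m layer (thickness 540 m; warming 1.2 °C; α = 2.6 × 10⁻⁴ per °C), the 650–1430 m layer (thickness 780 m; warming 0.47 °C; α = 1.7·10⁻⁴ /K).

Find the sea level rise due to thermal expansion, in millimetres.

262 mm of thermosteric rise

0–110 m: 110 × 2.8×10⁻⁴ × 1 = 0.03080 m
1.2 × 2.6×10⁻⁴ × 540 = 0.16848 m
1.7×10⁻⁴ × 780 × 0.47 = 0.062322 m
Δh = 0.03080 + 0.16848 + 0.062322 = 0.261602 m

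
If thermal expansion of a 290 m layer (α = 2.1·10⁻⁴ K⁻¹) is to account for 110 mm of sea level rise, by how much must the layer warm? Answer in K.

ΔT = Δh/(αH) = 0.11 / (2.1×10⁻⁴ × 290) ≈ 1.806 K

1.8 K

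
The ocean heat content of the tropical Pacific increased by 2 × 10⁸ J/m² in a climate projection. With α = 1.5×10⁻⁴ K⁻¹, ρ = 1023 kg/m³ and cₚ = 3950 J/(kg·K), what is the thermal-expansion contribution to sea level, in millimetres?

Δh ≈ 7.42 mm

Δh = αQ/(ρcₚ) = 1.5×10⁻⁴ × 2×10⁸ / (1023 × 3950) ≈ 0.0074242 m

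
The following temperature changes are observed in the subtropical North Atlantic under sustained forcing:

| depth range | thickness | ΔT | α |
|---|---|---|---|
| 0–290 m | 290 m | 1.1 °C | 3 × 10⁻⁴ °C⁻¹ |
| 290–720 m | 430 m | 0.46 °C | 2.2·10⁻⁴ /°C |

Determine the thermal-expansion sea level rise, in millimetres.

Δh ≈ 139 mm

Layer 1: 290 × 3×10⁻⁴ × 1.1 = 0.09570 m
2.2×10⁻⁴ × 0.46 × 430 = 0.043516 m
Δh = 0.09570 + 0.043516 = 0.139216 m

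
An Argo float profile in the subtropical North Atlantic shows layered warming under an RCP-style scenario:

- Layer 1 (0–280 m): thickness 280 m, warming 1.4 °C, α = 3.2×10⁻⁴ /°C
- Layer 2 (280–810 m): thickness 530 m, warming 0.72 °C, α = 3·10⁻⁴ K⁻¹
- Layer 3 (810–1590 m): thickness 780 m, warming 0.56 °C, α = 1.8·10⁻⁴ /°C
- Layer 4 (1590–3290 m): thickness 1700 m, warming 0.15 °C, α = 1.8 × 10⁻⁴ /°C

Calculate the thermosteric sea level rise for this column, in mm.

about 364 mm

Layer 1: 280 × 1.4 × 3.2×10⁻⁴ = 0.12544 m
Layer 2: 530 × 3×10⁻⁴ × 0.72 = 0.11448 m
0.56 × 780 × 1.8×10⁻⁴ = 0.078624 m
Layer 4: 1700 × 1.8×10⁻⁴ × 0.15 = 0.04590 m
Δh = 0.12544 + 0.11448 + 0.078624 + 0.04590 = 0.364444 m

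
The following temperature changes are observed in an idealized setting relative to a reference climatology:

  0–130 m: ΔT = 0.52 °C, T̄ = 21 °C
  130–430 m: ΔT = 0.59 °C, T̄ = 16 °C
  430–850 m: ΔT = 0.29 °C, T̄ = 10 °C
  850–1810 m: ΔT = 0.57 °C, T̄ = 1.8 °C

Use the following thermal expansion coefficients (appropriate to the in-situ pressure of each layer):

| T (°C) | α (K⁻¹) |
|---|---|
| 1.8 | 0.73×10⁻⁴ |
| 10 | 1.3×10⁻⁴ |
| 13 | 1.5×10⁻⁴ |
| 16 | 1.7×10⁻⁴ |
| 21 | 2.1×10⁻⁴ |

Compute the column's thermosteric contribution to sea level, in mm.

Layer 1 at 21 °C → α = 2.1×10⁻⁴ K⁻¹
Layer 2 at 16 °C → α = 1.7×10⁻⁴ K⁻¹
Layer 3 at 10 °C → α = 1.3×10⁻⁴ K⁻¹
Layer 4 at 1.8 °C → α = 0.73×10⁻⁴ K⁻¹
0–130 m: 130 × 0.52 × 2.1×10⁻⁴ = 0.014196 m
1.7×10⁻⁴ × 300 × 0.59 = 0.03009 m
420 × 0.29 × 1.3×10⁻⁴ = 0.015834 m
850–1810 m: 0.57 × 960 × 0.73×10⁻⁴ = 0.0399456 m
Δh = 0.014196 + 0.03009 + 0.015834 + 0.0399456 = 0.1000656 m

100 mm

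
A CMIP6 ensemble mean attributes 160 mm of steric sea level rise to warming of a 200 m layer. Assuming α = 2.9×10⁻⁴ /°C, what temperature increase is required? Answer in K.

ΔT = Δh/(αH) = 0.16 / (2.9×10⁻⁴ × 200) ≈ 2.759 K

about 2.76 K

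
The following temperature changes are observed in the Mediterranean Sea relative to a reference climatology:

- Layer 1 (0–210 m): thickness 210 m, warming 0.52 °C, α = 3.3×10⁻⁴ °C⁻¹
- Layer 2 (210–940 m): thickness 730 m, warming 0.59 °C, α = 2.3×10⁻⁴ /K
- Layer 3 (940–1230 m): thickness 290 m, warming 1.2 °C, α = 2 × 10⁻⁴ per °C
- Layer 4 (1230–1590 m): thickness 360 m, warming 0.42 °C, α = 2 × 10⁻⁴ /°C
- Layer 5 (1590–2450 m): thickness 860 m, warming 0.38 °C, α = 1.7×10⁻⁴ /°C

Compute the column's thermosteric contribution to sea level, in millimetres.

290 mm of thermosteric rise

0–210 m: 3.3×10⁻⁴ × 210 × 0.52 = 0.036036 m
0.59 × 2.3×10⁻⁴ × 730 = 0.099061 m
940–1230 m: 290 × 1.2 × 2×10⁻⁴ = 0.06960 m
360 × 0.42 × 2×10⁻⁴ = 0.03024 m
0.38 × 1.7×10⁻⁴ × 860 = 0.055556 m
Δh = 0.036036 + 0.099061 + 0.06960 + 0.03024 + 0.055556 = 0.290493 m ≈ 290 mm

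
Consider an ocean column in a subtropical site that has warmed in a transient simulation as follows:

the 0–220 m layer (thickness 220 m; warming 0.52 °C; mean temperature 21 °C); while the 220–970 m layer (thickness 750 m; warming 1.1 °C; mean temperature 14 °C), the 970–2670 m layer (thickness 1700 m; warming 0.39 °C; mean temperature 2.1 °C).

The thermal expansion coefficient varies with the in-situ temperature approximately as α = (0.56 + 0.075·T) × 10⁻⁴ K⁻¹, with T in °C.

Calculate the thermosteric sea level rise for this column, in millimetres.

Layer 1: α = (0.56 + 0.075×21)×10⁻⁴ = 2.135×10⁻⁴ K⁻¹
Layer 2: α = (0.56 + 0.075×14)×10⁻⁴ = 1.61×10⁻⁴ K⁻¹
Layer 3: α = (0.56 + 0.075×2.1)×10⁻⁴ = 0.7175×10⁻⁴ K⁻¹
220 × 2.135×10⁻⁴ × 0.52 = 0.0244244 m
750 × 1.1 × 1.61×10⁻⁴ = 0.132825 m
0.7175×10⁻⁴ × 1700 × 0.39 = 0.04757025 m
Δh = 0.0244244 + 0.132825 + 0.04757025 = 0.20481965 m

200 mm of thermosteric rise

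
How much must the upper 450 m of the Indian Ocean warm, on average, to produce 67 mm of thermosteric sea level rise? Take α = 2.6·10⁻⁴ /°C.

ΔT = Δh/(αH) = 0.067 / (2.6×10⁻⁴ × 450) ≈ 0.5726 °C

about 0.573 °C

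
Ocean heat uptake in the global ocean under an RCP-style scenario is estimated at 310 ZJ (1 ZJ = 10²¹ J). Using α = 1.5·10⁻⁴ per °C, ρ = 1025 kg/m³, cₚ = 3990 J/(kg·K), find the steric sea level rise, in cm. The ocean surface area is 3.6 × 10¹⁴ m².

3.16 cm of thermosteric rise

Per unit area: Q = 310×10²¹ / (3.6×10¹⁴) ≈ 8.611×10⁸ J/m²
Δh = αQ/(ρcₚ) = 1.5×10⁻⁴ × 8.611×10⁸ / (1025 × 3990) ≈ 0.031583 m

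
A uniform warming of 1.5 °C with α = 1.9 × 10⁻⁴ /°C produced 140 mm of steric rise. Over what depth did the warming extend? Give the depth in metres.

H = Δh/(αΔT) = 0.14 / (1.9×10⁻⁴ × 1.5) ≈ 491.2 m

491 m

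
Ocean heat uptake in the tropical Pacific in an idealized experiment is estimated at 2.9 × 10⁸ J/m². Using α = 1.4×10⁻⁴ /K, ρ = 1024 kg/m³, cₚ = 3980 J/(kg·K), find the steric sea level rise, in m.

Δh = αQ/(ρcₚ) = 1.4×10⁻⁴ × 2.9×10⁸ / (1024 × 3980) ≈ 0.0099619 m

Δh ≈ 0.00996 m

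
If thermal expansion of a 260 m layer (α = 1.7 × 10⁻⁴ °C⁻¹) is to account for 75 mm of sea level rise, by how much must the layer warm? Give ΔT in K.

ΔT = Δh/(αH) = 0.075 / (1.7×10⁻⁴ × 260) ≈ 1.697 K

1.70 K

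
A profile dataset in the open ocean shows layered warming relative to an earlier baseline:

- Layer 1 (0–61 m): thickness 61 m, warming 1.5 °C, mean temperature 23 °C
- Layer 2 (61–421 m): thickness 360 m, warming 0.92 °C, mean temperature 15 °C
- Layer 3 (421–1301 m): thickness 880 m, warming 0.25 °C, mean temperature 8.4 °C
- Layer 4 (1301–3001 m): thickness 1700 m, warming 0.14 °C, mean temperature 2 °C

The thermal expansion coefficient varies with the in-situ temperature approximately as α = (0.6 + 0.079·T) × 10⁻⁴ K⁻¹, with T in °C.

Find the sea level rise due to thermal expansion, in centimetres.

12.7 cm

Layer 1: α = (0.6 + 0.079×23)×10⁻⁴ = 2.417×10⁻⁴ K⁻¹
Layer 2: α = (0.6 + 0.079×15)×10⁻⁴ = 1.785×10⁻⁴ K⁻¹
Layer 3: α = (0.6 + 0.079×8.4)×10⁻⁴ = 1.2636×10⁻⁴ K⁻¹
Layer 4: α = (0.6 + 0.079×2)×10⁻⁴ = 0.758×10⁻⁴ K⁻¹
Layer 1: 2.417×10⁻⁴ × 1.5 × 61 = 0.02211555 m
0.92 × 1.785×10⁻⁴ × 360 = 0.0591192 m
421–1301 m: 880 × 1.2636×10⁻⁴ × 0.25 = 0.0277992 m
0.14 × 1700 × 0.758×10⁻⁴ = 0.0180404 m
Δh = 0.02211555 + 0.0591192 + 0.0277992 + 0.0180404 = 0.12707435 m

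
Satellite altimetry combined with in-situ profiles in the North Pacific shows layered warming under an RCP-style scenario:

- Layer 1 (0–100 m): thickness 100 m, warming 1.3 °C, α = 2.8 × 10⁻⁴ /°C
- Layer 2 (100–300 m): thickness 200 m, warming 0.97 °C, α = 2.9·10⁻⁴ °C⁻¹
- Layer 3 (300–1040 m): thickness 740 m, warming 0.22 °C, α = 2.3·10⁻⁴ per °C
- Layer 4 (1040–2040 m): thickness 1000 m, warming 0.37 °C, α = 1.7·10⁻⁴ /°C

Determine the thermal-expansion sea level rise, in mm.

about 193 mm

100 × 2.8×10⁻⁴ × 1.3 = 0.03640 m
2.9×10⁻⁴ × 0.97 × 200 = 0.05626 m
Layer 3: 740 × 2.3×10⁻⁴ × 0.22 = 0.037444 m
0.37 × 1.7×10⁻⁴ × 1000 = 0.06290 m
Δh = 0.03640 + 0.05626 + 0.037444 + 0.06290 = 0.193004 m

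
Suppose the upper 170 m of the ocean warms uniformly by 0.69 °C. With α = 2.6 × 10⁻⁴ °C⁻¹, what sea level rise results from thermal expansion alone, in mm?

Δh = αΔT·H = 2.6×10⁻⁴ × 0.69 × 170 = 0.030498 m

about 30.5 mm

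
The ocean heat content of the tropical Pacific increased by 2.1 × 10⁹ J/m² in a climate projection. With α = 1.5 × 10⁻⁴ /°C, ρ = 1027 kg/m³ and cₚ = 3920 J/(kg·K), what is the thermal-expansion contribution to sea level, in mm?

Δh = αQ/(ρcₚ) = 1.5×10⁻⁴ × 2.1×10⁹ / (1027 × 3920) ≈ 0.078245 m

about 78 mm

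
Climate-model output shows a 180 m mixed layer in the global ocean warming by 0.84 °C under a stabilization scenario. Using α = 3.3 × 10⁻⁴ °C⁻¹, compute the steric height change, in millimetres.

Δh = 49.9 mm

Δh = αΔT·H = 3.3×10⁻⁴ × 0.84 × 180 = 0.049896 m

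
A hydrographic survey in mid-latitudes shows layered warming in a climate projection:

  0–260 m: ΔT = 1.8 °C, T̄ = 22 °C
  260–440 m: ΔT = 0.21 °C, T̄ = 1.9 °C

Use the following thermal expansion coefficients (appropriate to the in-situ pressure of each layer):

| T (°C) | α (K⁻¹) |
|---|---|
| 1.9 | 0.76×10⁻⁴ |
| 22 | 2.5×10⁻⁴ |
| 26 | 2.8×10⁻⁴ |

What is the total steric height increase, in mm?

Layer 1 at 22 °C → α = 2.5×10⁻⁴ K⁻¹
Layer 2 at 1.9 °C → α = 0.76×10⁻⁴ K⁻¹
2.5×10⁻⁴ × 260 × 1.8 = 0.11700 m
0.21 × 180 × 0.76×10⁻⁴ = 0.0028728 m
Δh = 0.11700 + 0.0028728 = 0.1198728 m

Δh ≈ 120 mm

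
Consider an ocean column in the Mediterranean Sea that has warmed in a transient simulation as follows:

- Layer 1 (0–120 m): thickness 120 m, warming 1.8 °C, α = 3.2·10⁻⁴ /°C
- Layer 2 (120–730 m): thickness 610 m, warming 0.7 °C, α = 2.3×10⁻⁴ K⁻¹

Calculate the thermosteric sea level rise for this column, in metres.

0–120 m: 3.2×10⁻⁴ × 120 × 1.8 = 0.06912 m
Layer 2: 0.7 × 610 × 2.3×10⁻⁴ = 0.09821 m
Δh = 0.06912 + 0.09821 = 0.16733 m

Δh = 0.167 m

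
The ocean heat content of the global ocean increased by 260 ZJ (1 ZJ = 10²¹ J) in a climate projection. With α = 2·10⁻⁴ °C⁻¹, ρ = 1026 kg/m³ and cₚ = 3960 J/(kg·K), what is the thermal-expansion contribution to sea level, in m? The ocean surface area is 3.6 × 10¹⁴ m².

about 0.036 m

Per unit area: Q = 260×10²¹ / (3.6×10¹⁴) ≈ 7.222×10⁸ J/m²
Δh = αQ/(ρcₚ) = 2×10⁻⁴ × 7.222×10⁸ / (1026 × 3960) ≈ 0.03555 m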